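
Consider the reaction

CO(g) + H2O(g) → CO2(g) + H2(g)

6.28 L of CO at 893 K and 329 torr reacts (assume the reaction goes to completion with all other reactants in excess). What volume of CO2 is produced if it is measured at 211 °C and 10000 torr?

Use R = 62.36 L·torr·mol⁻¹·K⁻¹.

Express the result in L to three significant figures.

n(CO) = PV/RT = (329 × 6.28) / (62.36 × 893) = 0.03710 mol
n(CO2) = (1/1) × 0.03710 = 0.03710 mol
V = nRT/P = 0.03710 × 62.36 × 484.15 / 10000 = 0.1120 L

0.112 L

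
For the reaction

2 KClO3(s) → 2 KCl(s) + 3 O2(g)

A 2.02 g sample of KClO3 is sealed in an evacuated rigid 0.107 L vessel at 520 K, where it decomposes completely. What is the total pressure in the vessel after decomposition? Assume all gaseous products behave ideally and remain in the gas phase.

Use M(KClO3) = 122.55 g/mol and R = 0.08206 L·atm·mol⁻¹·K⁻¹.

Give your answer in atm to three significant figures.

n(KClO3) = 2.02 / 122.55 = 0.01648 mol
n(gas produced) = (3/2) × 0.01648 = 0.02472 mol
P = nRT/V = 0.02472 × 0.08206 × 520 / 0.107 = 9.858 atm

9.86 atm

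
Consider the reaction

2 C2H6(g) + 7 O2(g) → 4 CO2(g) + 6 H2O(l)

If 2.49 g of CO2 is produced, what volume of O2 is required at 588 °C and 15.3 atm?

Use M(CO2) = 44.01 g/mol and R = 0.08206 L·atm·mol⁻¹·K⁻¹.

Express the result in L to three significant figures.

0.457 L

n(CO2) = 2.490 / 44.01 = 0.05658 mol
n(O2) = (7/4) × 0.05658 = 0.09901 mol
V = nRT/P = 0.09901 × 0.08206 × 861.15 / 15.3 = 0.4573 L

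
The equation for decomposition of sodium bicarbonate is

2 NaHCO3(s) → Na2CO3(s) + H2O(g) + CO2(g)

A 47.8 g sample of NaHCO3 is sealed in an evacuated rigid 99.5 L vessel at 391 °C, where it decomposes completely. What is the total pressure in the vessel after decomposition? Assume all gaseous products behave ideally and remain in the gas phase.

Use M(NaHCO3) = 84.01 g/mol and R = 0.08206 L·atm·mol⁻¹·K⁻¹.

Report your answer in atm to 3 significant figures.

0.312 atm

n(NaHCO3) = 47.8 / 84.01 = 0.5690 mol
n(gas produced) = (2/2) × 0.5690 = 0.5690 mol
P = nRT/V = 0.5690 × 0.08206 × 664.15 / 99.5 = 0.3117 atm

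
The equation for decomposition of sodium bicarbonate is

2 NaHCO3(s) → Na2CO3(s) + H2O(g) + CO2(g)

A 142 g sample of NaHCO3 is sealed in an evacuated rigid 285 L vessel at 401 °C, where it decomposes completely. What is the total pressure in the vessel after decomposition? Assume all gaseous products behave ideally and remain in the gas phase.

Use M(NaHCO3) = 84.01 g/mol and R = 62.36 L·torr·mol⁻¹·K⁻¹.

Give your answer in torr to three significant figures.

249 torr

n(NaHCO3) = 142 / 84.01 = 1.690 mol
n(gas produced) = (2/2) × 1.690 = 1.690 mol
P = nRT/V = 1.690 × 62.36 × 674.15 / 285 = 249.3 torr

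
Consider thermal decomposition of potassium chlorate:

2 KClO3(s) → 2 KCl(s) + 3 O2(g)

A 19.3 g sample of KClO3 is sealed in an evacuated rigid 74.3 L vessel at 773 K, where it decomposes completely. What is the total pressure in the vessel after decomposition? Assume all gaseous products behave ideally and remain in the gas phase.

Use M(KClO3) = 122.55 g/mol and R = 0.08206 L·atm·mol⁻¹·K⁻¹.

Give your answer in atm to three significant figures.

n(KClO3) = 19.3 / 122.55 = 0.1575 mol
n(gas produced) = (3/2) × 0.1575 = 0.2363 mol
P = nRT/V = 0.2363 × 0.08206 × 773 / 74.3 = 0.2017 atm

0.202 atm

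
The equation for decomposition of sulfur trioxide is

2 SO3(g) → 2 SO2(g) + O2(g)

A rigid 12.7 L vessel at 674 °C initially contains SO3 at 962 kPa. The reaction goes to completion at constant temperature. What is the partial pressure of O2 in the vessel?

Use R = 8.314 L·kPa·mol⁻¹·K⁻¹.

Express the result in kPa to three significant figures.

481 kPa

n(SO3)₀ = PV/RT = (962 × 12.7) / (8.314 × 947.15) = 1.551 mol
n(O2) = (1/2) × 1.551 = 0.7755 mol
P(O2) = nRT/V = 0.7755 × 8.314 × 947.15 / 12.7 = 480.8 kPa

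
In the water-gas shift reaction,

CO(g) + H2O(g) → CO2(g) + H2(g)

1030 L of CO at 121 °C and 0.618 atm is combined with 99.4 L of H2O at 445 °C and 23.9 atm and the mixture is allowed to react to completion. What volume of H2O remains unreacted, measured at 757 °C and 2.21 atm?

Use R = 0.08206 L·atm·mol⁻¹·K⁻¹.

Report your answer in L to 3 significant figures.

n(CO) = PV/RT = (0.618 × 1030) / (0.08206 × 394.15) = 19.68 mol
n(H2O) = PV/RT = (23.9 × 99.4) / (0.08206 × 718.15) = 40.31 mol
For 19.68 mol CO, stoichiometry requires (1/1) × 19.68 = 19.68 mol H2O; 40.31 mol is available, so CO is limiting.
n(H2O) consumed = (1/1) × 19.68 = 19.68 mol; remaining = 40.31 − 19.68 = 20.63 mol
V(H2O) = nRT/P = 20.63 × 0.08206 × 1030.15 / 2.21 = 789.1 L

789 L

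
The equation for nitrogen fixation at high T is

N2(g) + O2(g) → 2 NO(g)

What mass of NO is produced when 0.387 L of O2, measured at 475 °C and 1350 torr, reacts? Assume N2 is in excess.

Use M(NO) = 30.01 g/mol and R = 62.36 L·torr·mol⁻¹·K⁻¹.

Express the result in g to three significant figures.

0.672 g

n(O2) = PV/RT = (1350 × 0.387) / (62.36 × 748.15) = 0.01120 mol
n(NO) = (2/1) × 0.01120 = 0.02240 mol
m(NO) = 0.02240 × 30.01 = 0.6722 g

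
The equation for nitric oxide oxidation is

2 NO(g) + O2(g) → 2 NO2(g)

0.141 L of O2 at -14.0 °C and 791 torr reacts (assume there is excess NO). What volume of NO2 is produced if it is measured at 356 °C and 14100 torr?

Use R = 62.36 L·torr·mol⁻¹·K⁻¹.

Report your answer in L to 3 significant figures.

n(O2) = PV/RT = (791 × 0.141) / (62.36 × 259.15) = 0.006901 mol
n(NO2) = (2/1) × 0.006901 = 0.01380 mol
V = nRT/P = 0.01380 × 62.36 × 629.15 / 14100 = 0.03840 L

0.0384 L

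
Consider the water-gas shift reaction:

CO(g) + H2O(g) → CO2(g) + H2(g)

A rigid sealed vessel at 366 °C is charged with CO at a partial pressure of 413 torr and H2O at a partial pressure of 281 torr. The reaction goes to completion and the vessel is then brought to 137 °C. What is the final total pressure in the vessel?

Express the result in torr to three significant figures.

Because the vessel is rigid and T is held at 366 °C, work the stoichiometry in partial pressures (P_i = n_iRT/V).
P(H2O) required for 413 torr of CO = (1/1) × 413 = 413.0 torr; available 281 torr, so H2O is limiting.
P(CO) remaining = 413 − (1/1) × 281 = 132.0 torr
P(gaseous products) = (1+1)/1 × 281 = 562.0 torr
P_total at 366 °C = 132.0 + 562.0 = 694.0 torr
Scaling to 137 °C: P = 694.0 × 410.15/639.15 = 445.3 torr

445 torr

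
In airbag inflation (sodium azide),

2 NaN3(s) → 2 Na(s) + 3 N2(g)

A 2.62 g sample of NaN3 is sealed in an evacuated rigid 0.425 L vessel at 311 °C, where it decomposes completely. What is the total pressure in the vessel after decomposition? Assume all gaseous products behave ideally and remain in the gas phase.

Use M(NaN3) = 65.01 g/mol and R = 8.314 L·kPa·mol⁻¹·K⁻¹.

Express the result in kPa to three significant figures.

691 kPa

n(NaN3) = 2.62 / 65.01 = 0.04030 mol
n(gas produced) = (3/2) × 0.04030 = 0.06045 mol
P = nRT/V = 0.06045 × 8.314 × 584.15 / 0.425 = 690.8 kPa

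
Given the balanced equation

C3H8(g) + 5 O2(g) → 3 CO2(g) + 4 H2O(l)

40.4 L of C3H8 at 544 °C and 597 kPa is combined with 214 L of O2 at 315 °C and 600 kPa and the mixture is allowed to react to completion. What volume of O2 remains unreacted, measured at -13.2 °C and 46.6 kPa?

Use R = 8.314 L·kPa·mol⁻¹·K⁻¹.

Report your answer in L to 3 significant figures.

395 L

n(C3H8) = PV/RT = (597 × 40.4) / (8.314 × 817.15) = 3.550 mol
n(O2) = PV/RT = (600 × 214) / (8.314 × 588.15) = 26.26 mol
For 3.550 mol C3H8, stoichiometry requires (5/1) × 3.550 = 17.75 mol O2; 26.26 mol is available, so C3H8 is limiting.
n(O2) consumed = (5/1) × 3.550 = 17.75 mol; remaining = 26.26 − 17.75 = 8.510 mol
V(O2) = nRT/P = 8.510 × 8.314 × 259.95 / 46.6 = 394.7 L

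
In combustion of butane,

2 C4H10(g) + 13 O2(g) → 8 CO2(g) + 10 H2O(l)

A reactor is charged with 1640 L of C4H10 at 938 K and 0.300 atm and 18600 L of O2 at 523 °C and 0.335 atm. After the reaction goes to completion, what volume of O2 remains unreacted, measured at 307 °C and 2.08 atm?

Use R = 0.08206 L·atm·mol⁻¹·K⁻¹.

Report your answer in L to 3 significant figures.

n(C4H10) = PV/RT = (0.300 × 1640) / (0.08206 × 938) = 6.392 mol
n(O2) = PV/RT = (0.335 × 18600) / (0.08206 × 796.15) = 95.37 mol
For 6.392 mol C4H10, stoichiometry requires (13/2) × 6.392 = 41.55 mol O2; 95.37 mol is available, so C4H10 is limiting.
n(O2) consumed = (13/2) × 6.392 = 41.55 mol; remaining = 95.37 − 41.55 = 53.82 mol
V(O2) = nRT/P = 53.82 × 0.08206 × 580.15 / 2.08 = 1232 L

1230 L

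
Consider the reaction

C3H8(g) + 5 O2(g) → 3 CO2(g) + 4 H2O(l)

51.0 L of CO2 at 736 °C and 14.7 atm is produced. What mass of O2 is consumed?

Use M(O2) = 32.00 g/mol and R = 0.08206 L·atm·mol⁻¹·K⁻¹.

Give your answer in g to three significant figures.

483 g

n(CO2) = PV/RT = (14.7 × 51.0) / (0.08206 × 1009.15) = 9.053 mol
n(O2) = (5/3) × 9.053 = 15.09 mol
m(O2) = 15.09 × 32.00 = 482.9 g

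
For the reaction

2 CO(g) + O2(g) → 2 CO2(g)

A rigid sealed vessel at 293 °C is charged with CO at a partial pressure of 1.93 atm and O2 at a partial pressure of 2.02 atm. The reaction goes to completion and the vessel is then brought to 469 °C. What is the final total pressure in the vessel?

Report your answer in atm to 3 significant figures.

With V and T fixed, P_i ∝ n_i, so the mole ratios apply directly to partial pressures at 293 °C.
P(O2) required for 1.93 atm of CO = (1/2) × 1.93 = 0.9650 atm; available 2.02 atm, so CO is limiting.
P(O2) remaining = 2.02 − (1/2) × 1.93 = 1.055 atm
P(gaseous products) = (2)/2 × 1.93 = 1.930 atm
P_total at 293 °C = 1.055 + 1.930 = 2.985 atm
Scaling to 469 °C: P = 2.985 × 742.15/566.15 = 3.913 atm

3.91 atm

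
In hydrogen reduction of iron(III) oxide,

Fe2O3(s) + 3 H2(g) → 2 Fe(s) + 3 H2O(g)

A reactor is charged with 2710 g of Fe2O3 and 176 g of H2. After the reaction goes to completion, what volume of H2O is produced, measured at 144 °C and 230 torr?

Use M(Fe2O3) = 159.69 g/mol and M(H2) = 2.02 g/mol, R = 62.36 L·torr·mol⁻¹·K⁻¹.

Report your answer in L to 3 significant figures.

n(Fe2O3) = 2710 / 159.69 = 16.97 mol
n(H2) = 176 / 2.02 = 87.13 mol
For 16.97 mol Fe2O3, stoichiometry requires (3/1) × 16.97 = 50.91 mol H2; 87.13 mol is available, so Fe2O3 is limiting.
n(H2O) = (3/1) × 16.97 = 50.91 mol
V(H2O) = nRT/P = 50.91 × 62.36 × 417.15 / 230 = 5758 L

5760 L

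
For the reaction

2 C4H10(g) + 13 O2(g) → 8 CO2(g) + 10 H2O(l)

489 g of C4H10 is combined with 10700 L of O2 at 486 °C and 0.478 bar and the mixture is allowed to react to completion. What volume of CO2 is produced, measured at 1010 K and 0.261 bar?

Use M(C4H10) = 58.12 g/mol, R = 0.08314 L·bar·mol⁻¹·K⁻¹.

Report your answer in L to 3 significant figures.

n(C4H10) = 489 / 58.12 = 8.414 mol
n(O2) = PV/RT = (0.478 × 10700) / (0.08314 × 759.15) = 81.04 mol
For 8.414 mol C4H10, stoichiometry requires (13/2) × 8.414 = 54.69 mol O2; 81.04 mol is available, so C4H10 is limiting.
n(CO2) = (8/2) × 8.414 = 33.66 mol
V(CO2) = nRT/P = 33.66 × 0.08314 × 1010 / 0.261 = 10830 L

10800 L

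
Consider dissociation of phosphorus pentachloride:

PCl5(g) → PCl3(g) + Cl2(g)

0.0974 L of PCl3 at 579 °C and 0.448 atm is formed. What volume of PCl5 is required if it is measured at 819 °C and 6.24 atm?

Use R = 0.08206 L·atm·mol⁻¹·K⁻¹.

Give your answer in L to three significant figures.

0.00896 L

n(PCl3) = PV/RT = (0.448 × 0.0974) / (0.08206 × 852.15) = 0.0006240 mol
n(PCl5) = (1/1) × 0.0006240 = 0.0006240 mol
V = nRT/P = 0.0006240 × 0.08206 × 1092.15 / 6.24 = 0.008962 L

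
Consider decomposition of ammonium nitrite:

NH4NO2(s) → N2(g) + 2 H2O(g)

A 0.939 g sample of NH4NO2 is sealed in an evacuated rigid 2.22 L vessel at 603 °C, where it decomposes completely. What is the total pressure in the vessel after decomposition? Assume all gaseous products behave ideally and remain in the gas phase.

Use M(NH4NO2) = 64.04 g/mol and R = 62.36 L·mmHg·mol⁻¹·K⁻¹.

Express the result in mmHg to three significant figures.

1080 mmHg

n(NH4NO2) = 0.939 / 64.04 = 0.01466 mol
n(gas produced) = (3/1) × 0.01466 = 0.04398 mol
P = nRT/V = 0.04398 × 62.36 × 876.15 / 2.22 = 1082 mmHg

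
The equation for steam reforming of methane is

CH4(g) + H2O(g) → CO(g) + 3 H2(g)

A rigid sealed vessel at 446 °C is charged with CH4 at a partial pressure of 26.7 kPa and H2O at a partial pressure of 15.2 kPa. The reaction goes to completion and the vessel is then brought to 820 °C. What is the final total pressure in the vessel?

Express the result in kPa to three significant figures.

110 kPa

Because the vessel is rigid and T is held at 446 °C, work the stoichiometry in partial pressures (P_i = n_iRT/V).
P(H2O) required for 26.7 kPa of CH4 = (1/1) × 26.7 = 26.70 kPa; available 15.2 kPa, so H2O is limiting.
P(CH4) remaining = 26.7 − (1/1) × 15.2 = 11.50 kPa
P(gaseous products) = (1+3)/1 × 15.2 = 60.80 kPa
P_total at 446 °C = 11.50 + 60.80 = 72.30 kPa
Scaling to 820 °C: P = 72.30 × 1093.15/719.15 = 109.9 kPa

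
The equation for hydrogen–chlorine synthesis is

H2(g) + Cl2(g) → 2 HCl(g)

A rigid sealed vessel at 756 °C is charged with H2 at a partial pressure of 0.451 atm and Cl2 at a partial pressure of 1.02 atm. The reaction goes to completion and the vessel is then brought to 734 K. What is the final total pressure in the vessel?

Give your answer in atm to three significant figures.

1.05 atm

Because the vessel is rigid and T is held at 756 °C, work the stoichiometry in partial pressures (P_i = n_iRT/V).
P(Cl2) required for 0.451 atm of H2 = (1/1) × 0.451 = 0.4510 atm; available 1.02 atm, so H2 is limiting.
P(Cl2) remaining = 1.02 − (1/1) × 0.451 = 0.5690 atm
P(gaseous products) = (2)/1 × 0.451 = 0.9020 atm
P_total at 756 °C = 0.5690 + 0.9020 = 1.471 atm
Scaling to 734 K: P = 1.471 × 734/1029.15 = 1.049 atm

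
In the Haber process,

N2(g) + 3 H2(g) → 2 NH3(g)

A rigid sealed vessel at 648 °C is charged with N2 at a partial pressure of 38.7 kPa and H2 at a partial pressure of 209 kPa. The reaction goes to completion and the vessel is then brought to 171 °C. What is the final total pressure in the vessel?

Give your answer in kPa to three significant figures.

Because the vessel is rigid and T is held at 648 °C, work the stoichiometry in partial pressures (P_i = n_iRT/V).
P(H2) required for 38.7 kPa of N2 = (3/1) × 38.7 = 116.1 kPa; available 209 kPa, so N2 is limiting.
P(H2) remaining = 209 − (3/1) × 38.7 = 92.90 kPa
P(gaseous products) = (2)/1 × 38.7 = 77.40 kPa
P_total at 648 °C = 92.90 + 77.40 = 170.3 kPa
Scaling to 171 °C: P = 170.3 × 444.15/921.15 = 82.11 kPa

82.1 kPa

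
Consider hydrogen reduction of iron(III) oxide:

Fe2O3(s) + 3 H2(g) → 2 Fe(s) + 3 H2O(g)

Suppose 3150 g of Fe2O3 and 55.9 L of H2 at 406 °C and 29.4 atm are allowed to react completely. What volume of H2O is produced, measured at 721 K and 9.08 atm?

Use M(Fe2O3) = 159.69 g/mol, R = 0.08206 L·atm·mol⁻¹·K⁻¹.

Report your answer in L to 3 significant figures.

192 L

n(Fe2O3) = 3150 / 159.69 = 19.73 mol
n(H2) = PV/RT = (29.4 × 55.9) / (0.08206 × 679.15) = 29.49 mol
For 19.73 mol Fe2O3, stoichiometry requires (3/1) × 19.73 = 59.19 mol H2; 29.49 mol is available, so H2 is limiting.
n(H2O) = (3/3) × 29.49 = 29.49 mol
V(H2O) = nRT/P = 29.49 × 0.08206 × 721 / 9.08 = 192.2 L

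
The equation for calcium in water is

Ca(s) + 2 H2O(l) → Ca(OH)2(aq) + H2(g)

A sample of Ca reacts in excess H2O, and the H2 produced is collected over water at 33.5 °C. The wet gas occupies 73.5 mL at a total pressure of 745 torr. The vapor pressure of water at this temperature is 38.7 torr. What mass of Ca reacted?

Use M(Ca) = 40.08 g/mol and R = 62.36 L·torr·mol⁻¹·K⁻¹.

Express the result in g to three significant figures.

0.109 g

P(H2) = 745 − 38.7 = 706.3 torr
n(H2) = PV/RT = (706.3 × 0.07350) / (62.36 × 306.65) = 0.002715 mol
n(Ca) = (1/1) × 0.002715 = 0.002715 mol
m(Ca) = 0.002715 × 40.08 = 0.1088 g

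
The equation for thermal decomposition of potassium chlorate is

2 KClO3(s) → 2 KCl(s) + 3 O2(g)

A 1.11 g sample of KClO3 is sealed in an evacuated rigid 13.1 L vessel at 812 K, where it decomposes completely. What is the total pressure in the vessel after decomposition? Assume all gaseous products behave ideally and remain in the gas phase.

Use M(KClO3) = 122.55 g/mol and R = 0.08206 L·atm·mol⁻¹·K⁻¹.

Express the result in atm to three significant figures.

0.0691 atm

n(KClO3) = 1.11 / 122.55 = 0.009058 mol
n(gas produced) = (3/2) × 0.009058 = 0.01359 mol
P = nRT/V = 0.01359 × 0.08206 × 812 / 13.1 = 0.06913 atm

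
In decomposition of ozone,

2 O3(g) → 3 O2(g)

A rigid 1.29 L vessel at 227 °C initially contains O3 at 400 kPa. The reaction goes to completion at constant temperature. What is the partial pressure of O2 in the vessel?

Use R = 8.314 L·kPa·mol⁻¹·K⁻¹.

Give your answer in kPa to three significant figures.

600 kPa

n(O3)₀ = PV/RT = (400 × 1.29) / (8.314 × 500.15) = 0.1241 mol
n(O2) = (3/2) × 0.1241 = 0.1862 mol
P(O2) = nRT/V = 0.1862 × 8.314 × 500.15 / 1.29 = 600.2 kPa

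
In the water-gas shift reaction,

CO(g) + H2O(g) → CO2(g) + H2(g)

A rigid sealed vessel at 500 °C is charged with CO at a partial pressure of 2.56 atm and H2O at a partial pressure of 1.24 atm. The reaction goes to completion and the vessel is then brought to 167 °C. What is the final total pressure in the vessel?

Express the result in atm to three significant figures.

Because the vessel is rigid and T is held at 500 °C, work the stoichiometry in partial pressures (P_i = n_iRT/V).
P(H2O) required for 2.56 atm of CO = (1/1) × 2.56 = 2.560 atm; available 1.24 atm, so H2O is limiting.
P(CO) remaining = 2.56 − (1/1) × 1.24 = 1.320 atm
P(gaseous products) = (1+1)/1 × 1.24 = 2.480 atm
P_total at 500 °C = 1.320 + 2.480 = 3.800 atm
Scaling to 167 °C: P = 3.800 × 440.15/773.15 = 2.163 atm

2.16 atm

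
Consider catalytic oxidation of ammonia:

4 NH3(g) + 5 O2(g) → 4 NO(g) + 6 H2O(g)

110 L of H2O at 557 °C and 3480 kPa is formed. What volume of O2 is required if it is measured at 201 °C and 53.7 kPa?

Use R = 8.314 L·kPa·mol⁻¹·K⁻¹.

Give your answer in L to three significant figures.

n(H2O) = PV/RT = (3480 × 110) / (8.314 × 830.15) = 55.46 mol
n(O2) = (5/6) × 55.46 = 46.22 mol
V = nRT/P = 46.22 × 8.314 × 474.15 / 53.7 = 3393 L

3390 L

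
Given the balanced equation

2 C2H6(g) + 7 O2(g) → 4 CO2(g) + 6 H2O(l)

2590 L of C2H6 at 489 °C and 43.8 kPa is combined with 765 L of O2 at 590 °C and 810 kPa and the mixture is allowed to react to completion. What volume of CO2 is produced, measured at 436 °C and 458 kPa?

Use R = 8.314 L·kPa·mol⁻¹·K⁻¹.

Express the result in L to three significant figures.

461 L

n(C2H6) = PV/RT = (43.8 × 2590) / (8.314 × 762.15) = 17.90 mol
n(O2) = PV/RT = (810 × 765) / (8.314 × 863.15) = 86.35 mol
For 17.90 mol C2H6, stoichiometry requires (7/2) × 17.90 = 62.65 mol O2; 86.35 mol is available, so C2H6 is limiting.
n(CO2) = (4/2) × 17.90 = 35.80 mol
V(CO2) = nRT/P = 35.80 × 8.314 × 709.15 / 458 = 460.9 L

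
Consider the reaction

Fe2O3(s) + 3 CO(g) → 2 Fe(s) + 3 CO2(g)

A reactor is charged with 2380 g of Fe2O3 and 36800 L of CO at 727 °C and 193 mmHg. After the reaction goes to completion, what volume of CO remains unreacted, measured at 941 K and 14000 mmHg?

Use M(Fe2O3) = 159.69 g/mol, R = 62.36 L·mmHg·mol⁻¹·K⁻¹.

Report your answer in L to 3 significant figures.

n(Fe2O3) = 2380 / 159.69 = 14.90 mol
n(CO) = PV/RT = (193 × 36800) / (62.36 × 1000.15) = 113.9 mol
For 14.90 mol Fe2O3, stoichiometry requires (3/1) × 14.90 = 44.70 mol CO; 113.9 mol is available, so Fe2O3 is limiting.
n(CO) consumed = (3/1) × 14.90 = 44.70 mol; remaining = 113.9 − 44.70 = 69.20 mol
V(CO) = nRT/P = 69.20 × 62.36 × 941 / 14000 = 290.1 L

290 L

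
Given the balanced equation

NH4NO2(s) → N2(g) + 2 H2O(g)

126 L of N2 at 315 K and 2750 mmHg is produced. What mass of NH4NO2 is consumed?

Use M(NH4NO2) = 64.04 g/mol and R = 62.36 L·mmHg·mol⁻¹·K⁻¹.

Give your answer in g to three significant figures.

1130 g

n(N2) = PV/RT = (2750 × 126) / (62.36 × 315) = 17.64 mol
n(NH4NO2) = (1/1) × 17.64 = 17.64 mol
m(NH4NO2) = 17.64 × 64.04 = 1130 g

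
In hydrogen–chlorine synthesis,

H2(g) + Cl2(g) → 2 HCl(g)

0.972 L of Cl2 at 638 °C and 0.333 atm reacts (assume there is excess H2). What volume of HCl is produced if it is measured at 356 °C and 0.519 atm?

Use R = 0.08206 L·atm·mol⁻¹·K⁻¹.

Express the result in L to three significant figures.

n(Cl2) = PV/RT = (0.333 × 0.972) / (0.08206 × 911.15) = 0.004329 mol
n(HCl) = (2/1) × 0.004329 = 0.008658 mol
V = nRT/P = 0.008658 × 0.08206 × 629.15 / 0.519 = 0.8613 L

0.861 L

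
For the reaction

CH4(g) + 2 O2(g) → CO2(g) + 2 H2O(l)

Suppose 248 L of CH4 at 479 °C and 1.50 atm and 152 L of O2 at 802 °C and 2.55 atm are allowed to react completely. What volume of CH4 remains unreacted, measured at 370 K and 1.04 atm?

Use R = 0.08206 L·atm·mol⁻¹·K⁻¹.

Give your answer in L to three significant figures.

n(CH4) = PV/RT = (1.50 × 248) / (0.08206 × 752.15) = 6.027 mol
n(O2) = PV/RT = (2.55 × 152) / (0.08206 × 1075.15) = 4.393 mol
For 6.027 mol CH4, stoichiometry requires (2/1) × 6.027 = 12.05 mol O2; 4.393 mol is available, so O2 is limiting.
n(CH4) consumed = (1/2) × 4.393 = 2.196 mol; remaining = 6.027 − 2.196 = 3.831 mol
V(CH4) = nRT/P = 3.831 × 0.08206 × 370 / 1.04 = 111.8 L

112 L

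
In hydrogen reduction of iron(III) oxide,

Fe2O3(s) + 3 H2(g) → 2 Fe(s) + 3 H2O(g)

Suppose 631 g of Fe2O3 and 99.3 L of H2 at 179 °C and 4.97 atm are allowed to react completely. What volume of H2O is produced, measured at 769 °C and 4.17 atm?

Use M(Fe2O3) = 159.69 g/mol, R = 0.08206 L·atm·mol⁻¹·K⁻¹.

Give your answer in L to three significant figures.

n(Fe2O3) = 631 / 159.69 = 3.951 mol
n(H2) = PV/RT = (4.97 × 99.3) / (0.08206 × 452.15) = 13.30 mol
For 3.951 mol Fe2O3, stoichiometry requires (3/1) × 3.951 = 11.85 mol H2; 13.30 mol is available, so Fe2O3 is limiting.
n(H2O) = (3/1) × 3.951 = 11.85 mol
V(H2O) = nRT/P = 11.85 × 0.08206 × 1042.15 / 4.17 = 243.0 L

243 L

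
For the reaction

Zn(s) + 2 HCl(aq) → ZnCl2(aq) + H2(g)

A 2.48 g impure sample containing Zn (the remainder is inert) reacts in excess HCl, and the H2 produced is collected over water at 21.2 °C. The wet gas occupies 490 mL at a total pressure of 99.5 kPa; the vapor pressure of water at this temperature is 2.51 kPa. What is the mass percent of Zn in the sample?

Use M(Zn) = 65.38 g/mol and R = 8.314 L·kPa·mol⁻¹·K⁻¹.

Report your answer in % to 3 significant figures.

P(H2) = 99.5 − 2.51 = 96.99 kPa
n(H2) = PV/RT = (96.99 × 0.4900) / (8.314 × 294.35) = 0.01942 mol
n(Zn) = (1/1) × 0.01942 = 0.01942 mol
m(Zn) = 0.01942 × 65.38 = 1.270 g
%Zn = 1.270 / 2.48 × 100 = 51.21%

51.2 %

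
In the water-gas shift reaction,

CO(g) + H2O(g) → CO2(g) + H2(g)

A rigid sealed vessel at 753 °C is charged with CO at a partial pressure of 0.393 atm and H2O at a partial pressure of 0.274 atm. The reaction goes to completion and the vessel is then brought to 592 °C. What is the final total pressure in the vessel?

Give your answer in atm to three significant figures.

0.562 atm

Because the vessel is rigid and T is held at 753 °C, work the stoichiometry in partial pressures (P_i = n_iRT/V).
P(H2O) required for 0.393 atm of CO = (1/1) × 0.393 = 0.3930 atm; available 0.274 atm, so H2O is limiting.
P(CO) remaining = 0.393 − (1/1) × 0.274 = 0.1190 atm
P(gaseous products) = (1+1)/1 × 0.274 = 0.5480 atm
P_total at 753 °C = 0.1190 + 0.5480 = 0.6670 atm
Scaling to 592 °C: P = 0.6670 × 865.15/1026.15 = 0.5623 atm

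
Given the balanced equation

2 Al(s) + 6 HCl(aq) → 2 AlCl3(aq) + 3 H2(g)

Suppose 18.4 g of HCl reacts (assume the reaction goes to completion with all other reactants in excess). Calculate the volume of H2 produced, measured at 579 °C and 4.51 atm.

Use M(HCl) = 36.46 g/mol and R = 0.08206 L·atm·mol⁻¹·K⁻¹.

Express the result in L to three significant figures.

3.91 L

n(HCl) = 18.40 / 36.46 = 0.5047 mol
n(H2) = (3/6) × 0.5047 = 0.2524 mol
V = nRT/P = 0.2524 × 0.08206 × 852.15 / 4.51 = 3.913 L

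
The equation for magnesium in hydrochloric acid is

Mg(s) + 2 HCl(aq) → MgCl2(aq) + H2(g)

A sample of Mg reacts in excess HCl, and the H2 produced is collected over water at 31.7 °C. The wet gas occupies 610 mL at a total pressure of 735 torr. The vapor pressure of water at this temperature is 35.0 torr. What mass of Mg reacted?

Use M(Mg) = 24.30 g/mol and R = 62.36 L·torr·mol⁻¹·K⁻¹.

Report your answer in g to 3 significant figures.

P(H2) = 735 − 35.0 = 700.0 torr
n(H2) = PV/RT = (700.0 × 0.6100) / (62.36 × 304.85) = 0.02246 mol
n(Mg) = (1/1) × 0.02246 = 0.02246 mol
m(Mg) = 0.02246 × 24.30 = 0.5458 g

0.546 g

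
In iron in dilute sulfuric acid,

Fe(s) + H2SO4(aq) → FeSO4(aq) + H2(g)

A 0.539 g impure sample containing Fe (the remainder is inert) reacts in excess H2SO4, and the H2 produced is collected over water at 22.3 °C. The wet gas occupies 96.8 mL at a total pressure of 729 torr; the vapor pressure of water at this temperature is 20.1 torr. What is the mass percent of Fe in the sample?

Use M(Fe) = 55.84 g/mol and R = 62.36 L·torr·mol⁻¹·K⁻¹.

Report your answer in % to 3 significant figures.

38.6 %

P(H2) = 729 − 20.1 = 708.9 torr
n(H2) = PV/RT = (708.9 × 0.09680) / (62.36 × 295.45) = 0.003725 mol
n(Fe) = (1/1) × 0.003725 = 0.003725 mol
m(Fe) = 0.003725 × 55.84 = 0.2080 g
%Fe = 0.2080 / 0.539 × 100 = 38.59%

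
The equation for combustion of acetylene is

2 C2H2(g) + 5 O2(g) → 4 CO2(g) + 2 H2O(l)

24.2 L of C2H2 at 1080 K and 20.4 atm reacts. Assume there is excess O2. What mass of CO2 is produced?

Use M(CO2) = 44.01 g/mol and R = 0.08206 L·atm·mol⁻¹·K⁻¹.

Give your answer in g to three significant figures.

n(C2H2) = PV/RT = (20.4 × 24.2) / (0.08206 × 1080) = 5.570 mol
n(CO2) = (4/2) × 5.570 = 11.14 mol
m(CO2) = 11.14 × 44.01 = 490.3 g

490 g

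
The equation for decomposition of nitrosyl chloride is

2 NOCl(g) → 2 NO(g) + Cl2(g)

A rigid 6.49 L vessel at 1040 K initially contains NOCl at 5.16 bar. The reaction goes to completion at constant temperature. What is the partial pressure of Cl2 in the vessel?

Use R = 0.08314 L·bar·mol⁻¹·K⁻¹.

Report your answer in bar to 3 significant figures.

2.58 bar

n(NOCl)₀ = PV/RT = (5.16 × 6.49) / (0.08314 × 1040) = 0.3873 mol
n(Cl2) = (1/2) × 0.3873 = 0.1936 mol
P(Cl2) = nRT/V = 0.1936 × 0.08314 × 1040 / 6.49 = 2.579 bar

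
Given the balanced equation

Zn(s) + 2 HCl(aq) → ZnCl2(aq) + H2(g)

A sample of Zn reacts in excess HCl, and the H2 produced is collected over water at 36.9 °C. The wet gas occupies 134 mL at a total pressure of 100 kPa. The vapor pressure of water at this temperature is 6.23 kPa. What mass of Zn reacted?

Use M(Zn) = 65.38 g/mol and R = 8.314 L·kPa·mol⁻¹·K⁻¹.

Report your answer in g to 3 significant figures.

P(H2) = 100 − 6.23 = 93.77 kPa
n(H2) = PV/RT = (93.77 × 0.1340) / (8.314 × 310.05) = 0.004874 mol
n(Zn) = (1/1) × 0.004874 = 0.004874 mol
m(Zn) = 0.004874 × 65.38 = 0.3187 g

0.319 g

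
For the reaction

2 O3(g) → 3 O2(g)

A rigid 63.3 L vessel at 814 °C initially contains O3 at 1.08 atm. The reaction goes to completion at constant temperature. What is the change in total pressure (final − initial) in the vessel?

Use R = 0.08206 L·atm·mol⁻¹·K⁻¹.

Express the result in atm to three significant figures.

Rigid vessel, constant T ⇒ P scales with total gas moles (2 → 3).
P_final = (3/2) × 1.08 = 1.620 atm; ΔP = 1.620 − 1.08 = 0.5400 atm

0.540 atm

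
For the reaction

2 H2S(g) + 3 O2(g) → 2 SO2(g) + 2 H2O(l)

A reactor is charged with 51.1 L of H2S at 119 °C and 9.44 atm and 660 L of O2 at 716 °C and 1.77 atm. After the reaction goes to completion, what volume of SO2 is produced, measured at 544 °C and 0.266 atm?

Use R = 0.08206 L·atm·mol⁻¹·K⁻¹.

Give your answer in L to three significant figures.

n(H2S) = PV/RT = (9.44 × 51.1) / (0.08206 × 392.15) = 14.99 mol
n(O2) = PV/RT = (1.77 × 660) / (0.08206 × 989.15) = 14.39 mol
For 14.99 mol H2S, stoichiometry requires (3/2) × 14.99 = 22.48 mol O2; 14.39 mol is available, so O2 is limiting.
n(SO2) = (2/3) × 14.39 = 9.593 mol
V(SO2) = nRT/P = 9.593 × 0.08206 × 817.15 / 0.266 = 2418 L

2420 L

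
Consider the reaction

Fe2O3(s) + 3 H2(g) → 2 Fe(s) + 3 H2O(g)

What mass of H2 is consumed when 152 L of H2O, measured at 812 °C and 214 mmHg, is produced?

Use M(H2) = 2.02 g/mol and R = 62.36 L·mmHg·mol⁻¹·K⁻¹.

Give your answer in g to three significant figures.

0.971 g

n(H2O) = PV/RT = (214 × 152) / (62.36 × 1085.15) = 0.4807 mol
n(H2) = (3/3) × 0.4807 = 0.4807 mol
m(H2) = 0.4807 × 2.02 = 0.9710 g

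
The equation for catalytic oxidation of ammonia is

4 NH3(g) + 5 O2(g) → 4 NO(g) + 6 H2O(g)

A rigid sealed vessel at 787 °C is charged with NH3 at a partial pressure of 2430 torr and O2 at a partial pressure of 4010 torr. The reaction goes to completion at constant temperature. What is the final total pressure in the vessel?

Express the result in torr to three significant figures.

With V and T fixed, P_i ∝ n_i, so the mole ratios apply directly to partial pressures at 787 °C.
P(O2) required for 2430 torr of NH3 = (5/4) × 2430 = 3038 torr; available 4010 torr, so NH3 is limiting.
P(O2) remaining = 4010 − (5/4) × 2430 = 972.5 torr
P(gaseous products) = (4+6)/4 × 2430 = 6075 torr
P_total at 787 °C = 972.5 + 6075 = 7048 torr

7050 torr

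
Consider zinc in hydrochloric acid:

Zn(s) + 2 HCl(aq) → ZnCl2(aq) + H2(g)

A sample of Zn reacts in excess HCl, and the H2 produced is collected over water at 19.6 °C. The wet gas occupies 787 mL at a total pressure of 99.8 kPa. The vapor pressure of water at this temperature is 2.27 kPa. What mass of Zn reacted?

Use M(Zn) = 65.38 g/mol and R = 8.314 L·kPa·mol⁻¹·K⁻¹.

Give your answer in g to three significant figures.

P(H2) = 99.8 − 2.27 = 97.53 kPa
n(H2) = PV/RT = (97.53 × 0.7870) / (8.314 × 292.75) = 0.03154 mol
n(Zn) = (1/1) × 0.03154 = 0.03154 mol
m(Zn) = 0.03154 × 65.38 = 2.062 g

2.06 g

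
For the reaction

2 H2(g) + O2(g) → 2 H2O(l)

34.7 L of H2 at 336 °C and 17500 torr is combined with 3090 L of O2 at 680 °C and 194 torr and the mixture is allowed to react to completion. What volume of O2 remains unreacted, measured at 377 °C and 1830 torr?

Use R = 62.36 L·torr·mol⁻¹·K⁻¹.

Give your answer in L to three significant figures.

n(H2) = PV/RT = (17500 × 34.7) / (62.36 × 609.15) = 15.99 mol
n(O2) = PV/RT = (194 × 3090) / (62.36 × 953.15) = 10.09 mol
For 15.99 mol H2, stoichiometry requires (1/2) × 15.99 = 7.995 mol O2; 10.09 mol is available, so H2 is limiting.
n(O2) consumed = (1/2) × 15.99 = 7.995 mol; remaining = 10.09 − 7.995 = 2.095 mol
V(O2) = nRT/P = 2.095 × 62.36 × 650.15 / 1830 = 46.41 L

46.4 L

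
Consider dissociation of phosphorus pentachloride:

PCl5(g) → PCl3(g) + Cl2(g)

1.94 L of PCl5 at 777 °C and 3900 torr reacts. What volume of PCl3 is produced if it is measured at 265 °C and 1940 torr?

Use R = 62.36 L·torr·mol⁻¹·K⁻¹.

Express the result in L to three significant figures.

n(PCl5) = PV/RT = (3900 × 1.94) / (62.36 × 1050.15) = 0.1155 mol
n(PCl3) = (1/1) × 0.1155 = 0.1155 mol
V = nRT/P = 0.1155 × 62.36 × 538.15 / 1940 = 1.998 L

2.00 L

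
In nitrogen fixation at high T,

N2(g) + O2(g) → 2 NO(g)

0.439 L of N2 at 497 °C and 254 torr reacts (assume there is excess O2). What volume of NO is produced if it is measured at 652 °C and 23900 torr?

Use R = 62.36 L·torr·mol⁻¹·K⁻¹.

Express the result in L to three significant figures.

0.0112 L

n(N2) = PV/RT = (254 × 0.439) / (62.36 × 770.15) = 0.002322 mol
n(NO) = (2/1) × 0.002322 = 0.004644 mol
V = nRT/P = 0.004644 × 62.36 × 925.15 / 23900 = 0.01121 L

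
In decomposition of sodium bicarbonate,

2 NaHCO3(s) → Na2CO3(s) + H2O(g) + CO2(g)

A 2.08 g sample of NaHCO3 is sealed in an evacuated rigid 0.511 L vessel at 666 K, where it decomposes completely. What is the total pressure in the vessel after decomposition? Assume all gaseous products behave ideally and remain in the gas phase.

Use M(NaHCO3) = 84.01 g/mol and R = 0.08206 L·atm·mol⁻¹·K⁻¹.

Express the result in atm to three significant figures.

n(NaHCO3) = 2.08 / 84.01 = 0.02476 mol
n(gas produced) = (2/2) × 0.02476 = 0.02476 mol
P = nRT/V = 0.02476 × 0.08206 × 666 / 0.511 = 2.648 atm

2.65 atm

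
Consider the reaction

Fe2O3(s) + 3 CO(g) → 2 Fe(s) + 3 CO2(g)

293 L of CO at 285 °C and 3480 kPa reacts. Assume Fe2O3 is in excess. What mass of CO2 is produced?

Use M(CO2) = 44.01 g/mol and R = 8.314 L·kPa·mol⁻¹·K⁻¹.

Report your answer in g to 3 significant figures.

n(CO) = PV/RT = (3480 × 293) / (8.314 × 558.15) = 219.7 mol
n(CO2) = (3/3) × 219.7 = 219.7 mol
m(CO2) = 219.7 × 44.01 = 9669 g

9670 g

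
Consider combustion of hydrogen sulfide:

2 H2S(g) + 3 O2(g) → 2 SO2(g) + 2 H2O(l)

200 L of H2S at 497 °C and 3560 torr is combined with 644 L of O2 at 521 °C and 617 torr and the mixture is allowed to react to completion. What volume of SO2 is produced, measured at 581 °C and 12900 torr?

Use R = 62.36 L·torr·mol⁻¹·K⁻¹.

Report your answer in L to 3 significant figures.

22.1 L

n(H2S) = PV/RT = (3560 × 200) / (62.36 × 770.15) = 14.83 mol
n(O2) = PV/RT = (617 × 644) / (62.36 × 794.15) = 8.023 mol
For 14.83 mol H2S, stoichiometry requires (3/2) × 14.83 = 22.25 mol O2; 8.023 mol is available, so O2 is limiting.
n(SO2) = (2/3) × 8.023 = 5.349 mol
V(SO2) = nRT/P = 5.349 × 62.36 × 854.15 / 12900 = 22.09 L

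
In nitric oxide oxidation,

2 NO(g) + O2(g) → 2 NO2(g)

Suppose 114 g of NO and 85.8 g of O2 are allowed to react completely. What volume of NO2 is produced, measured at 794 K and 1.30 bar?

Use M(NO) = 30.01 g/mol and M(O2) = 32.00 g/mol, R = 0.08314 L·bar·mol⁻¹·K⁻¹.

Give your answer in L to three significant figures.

193 L

n(NO) = 114 / 30.01 = 3.799 mol
n(O2) = 85.8 / 32.00 = 2.681 mol
For 3.799 mol NO, stoichiometry requires (1/2) × 3.799 = 1.899 mol O2; 2.681 mol is available, so NO is limiting.
n(NO2) = (2/2) × 3.799 = 3.799 mol
V(NO2) = nRT/P = 3.799 × 0.08314 × 794 / 1.30 = 192.9 L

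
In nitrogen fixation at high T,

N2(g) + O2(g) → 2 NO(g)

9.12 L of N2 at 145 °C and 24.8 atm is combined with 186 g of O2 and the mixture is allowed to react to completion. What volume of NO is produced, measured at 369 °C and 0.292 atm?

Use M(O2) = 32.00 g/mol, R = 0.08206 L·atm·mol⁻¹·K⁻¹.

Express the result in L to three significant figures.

2100 L

n(N2) = PV/RT = (24.8 × 9.12) / (0.08206 × 418.15) = 6.591 mol
n(O2) = 186 / 32.00 = 5.812 mol
For 6.591 mol N2, stoichiometry requires (1/1) × 6.591 = 6.591 mol O2; 5.812 mol is available, so O2 is limiting.
n(NO) = (2/1) × 5.812 = 11.62 mol
V(NO) = nRT/P = 11.62 × 0.08206 × 642.15 / 0.292 = 2097 L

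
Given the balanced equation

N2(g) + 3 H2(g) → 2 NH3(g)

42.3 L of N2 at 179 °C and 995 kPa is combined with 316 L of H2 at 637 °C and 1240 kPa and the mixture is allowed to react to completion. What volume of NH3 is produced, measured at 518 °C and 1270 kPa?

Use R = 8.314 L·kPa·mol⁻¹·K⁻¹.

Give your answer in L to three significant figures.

116 L

n(N2) = PV/RT = (995 × 42.3) / (8.314 × 452.15) = 11.20 mol
n(H2) = PV/RT = (1240 × 316) / (8.314 × 910.15) = 51.78 mol
For 11.20 mol N2, stoichiometry requires (3/1) × 11.20 = 33.60 mol H2; 51.78 mol is available, so N2 is limiting.
n(NH3) = (2/1) × 11.20 = 22.40 mol
V(NH3) = nRT/P = 22.40 × 8.314 × 791.15 / 1270 = 116.0 L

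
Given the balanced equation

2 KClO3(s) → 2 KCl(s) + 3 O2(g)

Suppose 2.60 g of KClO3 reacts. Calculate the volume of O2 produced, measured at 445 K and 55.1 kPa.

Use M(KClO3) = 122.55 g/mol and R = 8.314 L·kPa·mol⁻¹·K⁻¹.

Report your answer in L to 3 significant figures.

n(KClO3) = 2.600 / 122.55 = 0.02122 mol
n(O2) = (3/2) × 0.02122 = 0.03183 mol
V = nRT/P = 0.03183 × 8.314 × 445 / 55.1 = 2.137 L

2.14 L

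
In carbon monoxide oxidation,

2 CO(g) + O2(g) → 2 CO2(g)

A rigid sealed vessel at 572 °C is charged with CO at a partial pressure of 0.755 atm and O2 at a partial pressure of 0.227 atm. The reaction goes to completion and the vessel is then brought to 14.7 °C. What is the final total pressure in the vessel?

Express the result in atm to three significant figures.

At constant V, partial pressures at 572 °C are proportional to moles, so apply stoichiometry directly to pressures.
P(O2) required for 0.755 atm of CO = (1/2) × 0.755 = 0.3775 atm; available 0.227 atm, so O2 is limiting.
P(CO) remaining = 0.755 − (2/1) × 0.227 = 0.3010 atm
P(gaseous products) = (2)/1 × 0.227 = 0.4540 atm
P_total at 572 °C = 0.3010 + 0.4540 = 0.7550 atm
Scaling to 14.7 °C: P = 0.7550 × 287.85/845.15 = 0.2571 atm

0.257 atm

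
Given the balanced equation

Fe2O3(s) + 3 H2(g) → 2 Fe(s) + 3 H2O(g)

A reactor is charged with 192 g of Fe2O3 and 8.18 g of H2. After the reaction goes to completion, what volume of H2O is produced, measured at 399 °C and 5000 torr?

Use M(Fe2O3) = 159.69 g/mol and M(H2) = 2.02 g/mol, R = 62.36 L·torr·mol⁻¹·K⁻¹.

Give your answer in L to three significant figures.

n(Fe2O3) = 192 / 159.69 = 1.202 mol
n(H2) = 8.18 / 2.02 = 4.050 mol
For 1.202 mol Fe2O3, stoichiometry requires (3/1) × 1.202 = 3.606 mol H2; 4.050 mol is available, so Fe2O3 is limiting.
n(H2O) = (3/1) × 1.202 = 3.606 mol
V(H2O) = nRT/P = 3.606 × 62.36 × 672.15 / 5000 = 30.23 L

30.2 L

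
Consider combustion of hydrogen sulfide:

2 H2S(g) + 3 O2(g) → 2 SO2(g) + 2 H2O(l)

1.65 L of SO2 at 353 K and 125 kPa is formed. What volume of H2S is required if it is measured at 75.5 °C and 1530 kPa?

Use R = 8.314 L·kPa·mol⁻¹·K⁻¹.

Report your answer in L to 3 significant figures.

n(SO2) = PV/RT = (125 × 1.65) / (8.314 × 353) = 0.07028 mol
n(H2S) = (2/2) × 0.07028 = 0.07028 mol
V = nRT/P = 0.07028 × 8.314 × 348.65 / 1530 = 0.1331 L

0.133 L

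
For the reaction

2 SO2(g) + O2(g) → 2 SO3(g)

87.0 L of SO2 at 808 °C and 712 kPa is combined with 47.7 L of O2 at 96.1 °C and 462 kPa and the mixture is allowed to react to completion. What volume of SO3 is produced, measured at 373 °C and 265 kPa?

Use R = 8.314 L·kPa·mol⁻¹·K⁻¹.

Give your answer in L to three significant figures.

140 L

n(SO2) = PV/RT = (712 × 87.0) / (8.314 × 1081.15) = 6.891 mol
n(O2) = PV/RT = (462 × 47.7) / (8.314 × 369.25) = 7.178 mol
For 6.891 mol SO2, stoichiometry requires (1/2) × 6.891 = 3.446 mol O2; 7.178 mol is available, so SO2 is limiting.
n(SO3) = (2/2) × 6.891 = 6.891 mol
V(SO3) = nRT/P = 6.891 × 8.314 × 646.15 / 265 = 139.7 L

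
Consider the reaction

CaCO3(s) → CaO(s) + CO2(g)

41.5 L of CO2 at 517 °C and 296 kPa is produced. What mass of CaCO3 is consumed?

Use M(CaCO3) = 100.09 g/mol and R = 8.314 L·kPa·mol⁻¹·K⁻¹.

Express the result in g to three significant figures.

n(CO2) = PV/RT = (296 × 41.5) / (8.314 × 790.15) = 1.870 mol
n(CaCO3) = (1/1) × 1.870 = 1.870 mol
m(CaCO3) = 1.870 × 100.09 = 187.2 g

187 g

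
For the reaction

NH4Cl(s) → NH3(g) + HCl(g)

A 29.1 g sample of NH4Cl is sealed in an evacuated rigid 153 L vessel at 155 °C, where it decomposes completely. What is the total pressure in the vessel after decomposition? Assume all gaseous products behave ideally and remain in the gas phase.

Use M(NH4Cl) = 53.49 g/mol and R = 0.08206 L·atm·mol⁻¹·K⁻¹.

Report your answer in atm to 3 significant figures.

n(NH4Cl) = 29.1 / 53.49 = 0.5440 mol
n(gas produced) = (2/1) × 0.5440 = 1.088 mol
P = nRT/V = 1.088 × 0.08206 × 428.15 / 153 = 0.2498 atm

0.250 atm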